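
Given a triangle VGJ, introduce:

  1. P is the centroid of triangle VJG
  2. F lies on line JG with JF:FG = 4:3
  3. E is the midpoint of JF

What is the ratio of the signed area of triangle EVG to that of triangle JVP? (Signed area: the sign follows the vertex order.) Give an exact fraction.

Set V = (0, 0), G = (1, 0), J = (0, 1); any affine frame gives the same invariant.
1. P is the centroid of triangle VJG ⇒ P = (1/3, 1/3)
2. F lies on line JG with JF:FG = 4:3 ⇒ F = (4/7, 3/7)
3. E is the midpoint of JF ⇒ E = (2/7, 5/7)
2·[EVG] = 5/7, 2·[JVP] = 1/3
[EVG]:[JVP] = 5/7:1/3 = 15/7

[EVG]:[JVP] = 15/7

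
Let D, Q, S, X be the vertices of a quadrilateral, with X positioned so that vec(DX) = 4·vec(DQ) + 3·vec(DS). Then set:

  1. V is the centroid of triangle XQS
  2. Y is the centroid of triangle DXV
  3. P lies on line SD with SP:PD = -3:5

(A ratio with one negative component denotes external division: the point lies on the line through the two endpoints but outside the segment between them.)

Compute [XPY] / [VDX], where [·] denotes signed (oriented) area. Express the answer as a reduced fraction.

[XPY]:[VDX] = 31/2

Work in coordinates with D = (0, 0), Q = (1, 0), S = (0, 1), X = (4, 3).
1. V is the centroid of triangle XQS ⇒ V = (5/3, 4/3)
2. Y is the centroid of triangle DXV ⇒ Y = (17/9, 13/9)
3. P lies on line SD with SP:PD = -3:5 ⇒ P = (0, 5/2)
2·[XPY] = 31/6, 2·[VDX] = 1/3
[XPY]:[VDX] = 31/6:1/3 = 31/2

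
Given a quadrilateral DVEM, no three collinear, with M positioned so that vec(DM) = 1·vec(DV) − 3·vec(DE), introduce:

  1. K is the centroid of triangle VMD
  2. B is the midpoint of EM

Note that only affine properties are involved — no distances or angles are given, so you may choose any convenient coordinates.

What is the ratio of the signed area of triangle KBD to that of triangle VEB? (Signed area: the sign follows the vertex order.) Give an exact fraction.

Choose coordinates D = (0, 0), V = (1, 0), E = (0, 1), M = (1, -3).
1. K is the centroid of triangle VMD ⇒ K = (2/3, -1)
2. B is the midpoint of EM ⇒ B = (1/2, -1)
2·[KBD] = -1/6, 2·[VEB] = 3/2
[KBD]:[VEB] = -1/6:3/2 = -1/9

[KBD]:[VEB] = -1/9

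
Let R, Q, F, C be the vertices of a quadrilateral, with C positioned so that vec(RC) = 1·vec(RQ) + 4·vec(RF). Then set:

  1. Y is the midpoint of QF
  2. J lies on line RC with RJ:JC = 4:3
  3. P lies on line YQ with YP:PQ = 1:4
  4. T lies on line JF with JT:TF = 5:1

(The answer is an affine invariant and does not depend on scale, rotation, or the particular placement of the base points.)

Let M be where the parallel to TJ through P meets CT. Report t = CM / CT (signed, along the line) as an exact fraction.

Set R = (0, 0), Q = (1, 0), F = (0, 1), C = (1, 4); any affine frame gives the same invariant.
1. Y is the midpoint of QF ⇒ Y = (1/2, 1/2)
2. J lies on line RC with RJ:JC = 4:3 ⇒ J = (4/7, 16/7)
3. P lies on line YQ with YP:PQ = 1:4 ⇒ P = (3/5, 2/5)
4. T lies on line JF with JT:TF = 5:1 ⇒ T = (2/21, 17/14)
through P parallel to TJ: direction (10/21, 15/14); meets CT at M = (-79/35, -211/35)
M = C + t·(T−C) with t = 18/5

t = 18/5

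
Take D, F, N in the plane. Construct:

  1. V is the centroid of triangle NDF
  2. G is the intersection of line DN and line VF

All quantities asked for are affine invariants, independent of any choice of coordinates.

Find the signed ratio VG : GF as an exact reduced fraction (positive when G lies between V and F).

VG:GF = -1/3

Set D = (0, 0), F = (1, 0), N = (0, 1); any affine frame gives the same invariant.
1. V is the centroid of triangle NDF ⇒ V = (1/3, 1/3)
2. G is the intersection of line DN and line VF ⇒ G = (0, 1/2)
G = V + t·(F−V) with t = -1/2, so VG:GF = t:(1−t) = -1/2:3/2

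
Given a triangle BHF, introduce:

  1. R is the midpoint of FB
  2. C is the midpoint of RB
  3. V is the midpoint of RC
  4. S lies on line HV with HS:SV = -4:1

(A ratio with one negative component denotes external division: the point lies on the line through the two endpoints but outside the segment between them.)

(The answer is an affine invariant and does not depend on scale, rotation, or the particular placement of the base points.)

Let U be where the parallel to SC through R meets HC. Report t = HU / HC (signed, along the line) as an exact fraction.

Set B = (0, 0), H = (1, 0), F = (0, 1); any affine frame gives the same invariant.
1. R is the midpoint of FB ⇒ R = (0, 1/2)
2. C is the midpoint of RB ⇒ C = (0, 1/4)
3. V is the midpoint of RC ⇒ V = (0, 3/8)
4. S lies on line HV with HS:SV = -4:1 ⇒ S = (-1/3, 1/2)
through R parallel to SC: direction (1/3, -1/4); meets HC at U = (1/2, 1/8)
U = H + t·(C−H) with t = 1/2

t = 1/2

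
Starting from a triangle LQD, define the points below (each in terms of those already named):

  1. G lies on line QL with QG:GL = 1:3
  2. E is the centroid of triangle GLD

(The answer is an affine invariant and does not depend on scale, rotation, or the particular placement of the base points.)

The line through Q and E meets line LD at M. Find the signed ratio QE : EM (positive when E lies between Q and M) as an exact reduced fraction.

Set L = (0, 0), Q = (1, 0), D = (0, 1); any affine frame gives the same invariant.
1. G lies on line QL with QG:GL = 1:3 ⇒ G = (3/4, 0)
2. E is the centroid of triangle GLD ⇒ E = (1/4, 1/3)
line QE meets LD at M = (0, 4/9)
E = Q + t·(M−Q) with t = 3/4, so QE:EM = 3/4:1/4

QE:EM = 3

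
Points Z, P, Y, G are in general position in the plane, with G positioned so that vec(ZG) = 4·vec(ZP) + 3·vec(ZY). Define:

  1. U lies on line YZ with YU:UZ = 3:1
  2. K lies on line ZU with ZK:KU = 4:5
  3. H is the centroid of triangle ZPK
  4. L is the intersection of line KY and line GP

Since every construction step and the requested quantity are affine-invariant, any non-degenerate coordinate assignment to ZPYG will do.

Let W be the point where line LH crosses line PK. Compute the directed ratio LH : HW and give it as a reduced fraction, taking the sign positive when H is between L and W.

LH:HW = 29

Set Z = (0, 0), P = (1, 0), Y = (0, 1), G = (4, 3); any affine frame gives the same invariant.
1. U lies on line YZ with YU:UZ = 3:1 ⇒ U = (0, 1/4)
2. K lies on line ZU with ZK:KU = 4:5 ⇒ K = (0, 1/9)
3. H is the centroid of triangle ZPK ⇒ H = (1/3, 1/27)
4. L is the intersection of line KY and line GP ⇒ L = (0, -1)
line LH meets PK at W = (10/29, 19/261)
H = L + t·(W−L) with t = 29/30, so LH:HW = 29/30:1/30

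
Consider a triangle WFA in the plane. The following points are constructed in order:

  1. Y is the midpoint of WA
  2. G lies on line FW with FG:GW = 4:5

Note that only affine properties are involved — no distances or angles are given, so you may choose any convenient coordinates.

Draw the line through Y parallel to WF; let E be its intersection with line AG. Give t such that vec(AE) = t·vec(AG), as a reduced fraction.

t = 1/2

Assign W = (0, 0), F = (1, 0), A = (0, 1) — the answer is frame-independent, so this choice is without loss of generality.
1. Y is the midpoint of WA ⇒ Y = (0, 1/2)
2. G lies on line FW with FG:GW = 4:5 ⇒ G = (5/9, 0)
through Y parallel to WF: direction (1, 0); meets AG at E = (5/18, 1/2)
E = A + t·(G−A) with t = 1/2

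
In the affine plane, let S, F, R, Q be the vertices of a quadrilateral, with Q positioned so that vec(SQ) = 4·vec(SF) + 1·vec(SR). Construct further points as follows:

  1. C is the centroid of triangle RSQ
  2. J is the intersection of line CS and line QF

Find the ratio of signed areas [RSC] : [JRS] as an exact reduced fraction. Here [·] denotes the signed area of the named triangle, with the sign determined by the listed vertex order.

[RSC]:[JRS] = -2/3

Assign S = (0, 0), F = (1, 0), R = (0, 1), Q = (4, 1) — the answer is frame-independent, so this choice is without loss of generality.
1. C is the centroid of triangle RSQ ⇒ C = (4/3, 2/3)
2. J is the intersection of line CS and line QF ⇒ J = (-2, -1)
2·[RSC] = 4/3, 2·[JRS] = -2
[RSC]:[JRS] = 4/3:-2 = -2/3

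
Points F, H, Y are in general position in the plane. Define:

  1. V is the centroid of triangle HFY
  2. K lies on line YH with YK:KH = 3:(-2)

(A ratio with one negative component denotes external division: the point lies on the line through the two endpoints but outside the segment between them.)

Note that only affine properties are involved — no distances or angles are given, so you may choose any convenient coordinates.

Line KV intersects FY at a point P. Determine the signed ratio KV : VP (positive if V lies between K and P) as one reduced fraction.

Set F = (0, 0), H = (1, 0), Y = (0, 1); any affine frame gives the same invariant.
1. V is the centroid of triangle HFY ⇒ V = (1/3, 1/3)
2. K lies on line YH with YK:KH = 3:(-2) ⇒ K = (3, -2)
line KV meets FY at P = (0, 5/8)
V = K + t·(P−K) with t = 8/9, so KV:VP = 8/9:1/9

KV:VP = 8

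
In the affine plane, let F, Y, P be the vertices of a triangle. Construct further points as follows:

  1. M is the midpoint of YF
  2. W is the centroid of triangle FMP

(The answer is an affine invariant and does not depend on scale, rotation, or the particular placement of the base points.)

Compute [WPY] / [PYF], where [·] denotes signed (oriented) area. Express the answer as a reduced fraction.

Assign F = (0, 0), Y = (1, 0), P = (0, 1) — the answer is frame-independent, so this choice is without loss of generality.
1. M is the midpoint of YF ⇒ M = (1/2, 0)
2. W is the centroid of triangle FMP ⇒ W = (1/6, 1/3)
2·[WPY] = -1/2, 2·[PYF] = -1
[WPY]:[PYF] = -1/2:-1 = 1/2

[WPY]:[PYF] = 1/2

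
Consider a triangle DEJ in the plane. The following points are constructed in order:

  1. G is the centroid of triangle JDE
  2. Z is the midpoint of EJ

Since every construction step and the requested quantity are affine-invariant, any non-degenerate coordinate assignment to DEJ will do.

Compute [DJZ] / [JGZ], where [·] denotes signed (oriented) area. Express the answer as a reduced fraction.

[DJZ]:[JGZ] = -3

Set D = (0, 0), E = (1, 0), J = (0, 1); any affine frame gives the same invariant.
1. G is the centroid of triangle JDE ⇒ G = (1/3, 1/3)
2. Z is the midpoint of EJ ⇒ Z = (1/2, 1/2)
2·[DJZ] = -1/2, 2·[JGZ] = 1/6
[DJZ]:[JGZ] = -1/2:1/6 = -3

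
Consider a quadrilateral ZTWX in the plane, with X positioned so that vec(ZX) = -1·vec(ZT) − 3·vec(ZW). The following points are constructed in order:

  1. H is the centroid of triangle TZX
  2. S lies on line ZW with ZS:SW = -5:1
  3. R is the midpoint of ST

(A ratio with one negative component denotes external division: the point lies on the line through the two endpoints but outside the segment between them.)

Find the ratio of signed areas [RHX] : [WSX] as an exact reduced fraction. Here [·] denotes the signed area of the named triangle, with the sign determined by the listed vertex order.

Work in coordinates with Z = (0, 0), T = (1, 0), W = (0, 1), X = (-1, -3).
1. H is the centroid of triangle TZX ⇒ H = (0, -1)
2. S lies on line ZW with ZS:SW = -5:1 ⇒ S = (0, 5/4)
3. R is the midpoint of ST ⇒ R = (1/2, 5/8)
2·[RHX] = -5/8, 2·[WSX] = 1/4
[RHX]:[WSX] = -5/8:1/4 = -5/2

[RHX]:[WSX] = -5/2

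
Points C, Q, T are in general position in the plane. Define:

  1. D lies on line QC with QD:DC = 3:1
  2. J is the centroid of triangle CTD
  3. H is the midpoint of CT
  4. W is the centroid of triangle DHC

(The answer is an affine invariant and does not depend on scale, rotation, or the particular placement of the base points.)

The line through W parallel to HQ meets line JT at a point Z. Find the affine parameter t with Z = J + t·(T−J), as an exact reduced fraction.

Assign C = (0, 0), Q = (1, 0), T = (0, 1) — the answer is frame-independent, so this choice is without loss of generality.
1. D lies on line QC with QD:DC = 3:1 ⇒ D = (1/4, 0)
2. J is the centroid of triangle CTD ⇒ J = (1/12, 1/3)
3. H is the midpoint of CT ⇒ H = (0, 1/2)
4. W is the centroid of triangle DHC ⇒ W = (1/12, 1/6)
through W parallel to HQ: direction (1, -1/2); meets JT at Z = (19/180, 7/45)
Z = J + t·(T−J) with t = -4/15

t = -4/15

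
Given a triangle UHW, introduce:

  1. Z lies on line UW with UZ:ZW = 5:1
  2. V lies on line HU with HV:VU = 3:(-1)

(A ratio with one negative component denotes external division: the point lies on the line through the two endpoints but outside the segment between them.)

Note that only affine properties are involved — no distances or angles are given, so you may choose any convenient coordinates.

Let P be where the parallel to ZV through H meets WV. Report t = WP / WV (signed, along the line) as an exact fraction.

Choose coordinates U = (0, 0), H = (1, 0), W = (0, 1).
1. Z lies on line UW with UZ:ZW = 5:1 ⇒ Z = (0, 5/6)
2. V lies on line HU with HV:VU = 3:(-1) ⇒ V = (-1/2, 0)
through H parallel to ZV: direction (-1/2, -5/6); meets WV at P = (-8, -15)
P = W + t·(V−W) with t = 16

t = 16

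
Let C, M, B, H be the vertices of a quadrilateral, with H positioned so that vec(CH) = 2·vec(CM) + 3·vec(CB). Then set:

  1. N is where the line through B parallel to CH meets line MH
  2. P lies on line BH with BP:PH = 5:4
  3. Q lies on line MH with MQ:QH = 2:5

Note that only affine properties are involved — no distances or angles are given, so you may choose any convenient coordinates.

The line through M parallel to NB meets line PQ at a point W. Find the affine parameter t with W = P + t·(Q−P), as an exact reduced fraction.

Set C = (0, 0), M = (1, 0), B = (0, 1), H = (2, 3); any affine frame gives the same invariant.
1. N is where the line through B parallel to CH meets line MH ⇒ N = (8/3, 5)
2. P lies on line BH with BP:PH = 5:4 ⇒ P = (10/9, 19/9)
3. Q lies on line MH with MQ:QH = 2:5 ⇒ Q = (9/7, 6/7)
through M parallel to NB: direction (-8/3, -4); meets PQ at W = (255/191, 96/191)
W = P + t·(Q−P) with t = 245/191

t = 245/191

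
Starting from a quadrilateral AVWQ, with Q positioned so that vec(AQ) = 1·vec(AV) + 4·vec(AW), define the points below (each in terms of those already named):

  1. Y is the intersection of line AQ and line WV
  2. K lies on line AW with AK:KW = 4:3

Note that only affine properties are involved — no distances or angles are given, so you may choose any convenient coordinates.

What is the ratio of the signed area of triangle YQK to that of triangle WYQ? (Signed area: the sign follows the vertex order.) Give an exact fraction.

[YQK]:[WYQ] = 4/7

Assign A = (0, 0), V = (1, 0), W = (0, 1), Q = (1, 4) — the answer is frame-independent, so this choice is without loss of generality.
1. Y is the intersection of line AQ and line WV ⇒ Y = (1/5, 4/5)
2. K lies on line AW with AK:KW = 4:3 ⇒ K = (0, 4/7)
2·[YQK] = 16/35, 2·[WYQ] = 4/5
[YQK]:[WYQ] = 16/35:4/5 = 4/7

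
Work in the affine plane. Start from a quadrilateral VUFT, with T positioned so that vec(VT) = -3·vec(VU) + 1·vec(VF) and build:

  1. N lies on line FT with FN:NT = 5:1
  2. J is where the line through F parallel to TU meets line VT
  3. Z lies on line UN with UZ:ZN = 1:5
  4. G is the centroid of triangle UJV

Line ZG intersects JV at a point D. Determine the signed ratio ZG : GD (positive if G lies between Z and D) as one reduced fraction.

Assign V = (0, 0), U = (1, 0), F = (0, 1), T = (-3, 1) — the answer is frame-independent, so this choice is without loss of generality.
1. N lies on line FT with FN:NT = 5:1 ⇒ N = (-5/2, 1)
2. J is where the line through F parallel to TU meets line VT ⇒ J = (-12, 4)
3. Z lies on line UN with UZ:ZN = 1:5 ⇒ Z = (5/12, 1/6)
4. G is the centroid of triangle UJV ⇒ G = (-11/3, 4/3)
line ZG meets JV at D = (-6, 2)
G = Z + t·(D−Z) with t = 7/11, so ZG:GD = 7/11:4/11

ZG:GD = 7/4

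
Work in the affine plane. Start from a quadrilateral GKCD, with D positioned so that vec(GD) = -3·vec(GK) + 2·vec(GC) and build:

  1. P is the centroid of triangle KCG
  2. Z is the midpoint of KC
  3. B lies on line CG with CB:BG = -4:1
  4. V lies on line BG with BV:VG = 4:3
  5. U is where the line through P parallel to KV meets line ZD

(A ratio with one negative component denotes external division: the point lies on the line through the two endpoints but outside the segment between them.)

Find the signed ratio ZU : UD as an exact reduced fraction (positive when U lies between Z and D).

ZU:UD = -1/15

Choose coordinates G = (0, 0), K = (1, 0), C = (0, 1), D = (-3, 2).
1. P is the centroid of triangle KCG ⇒ P = (1/3, 1/3)
2. Z is the midpoint of KC ⇒ Z = (1/2, 1/2)
3. B lies on line CG with CB:BG = -4:1 ⇒ B = (0, -1/3)
4. V lies on line BG with BV:VG = 4:3 ⇒ V = (0, -1/7)
5. U is where the line through P parallel to KV meets line ZD ⇒ U = (3/4, 11/28)
U = Z + t·(D−Z) with t = -1/14, so ZU:UD = t:(1−t) = -1/14:15/14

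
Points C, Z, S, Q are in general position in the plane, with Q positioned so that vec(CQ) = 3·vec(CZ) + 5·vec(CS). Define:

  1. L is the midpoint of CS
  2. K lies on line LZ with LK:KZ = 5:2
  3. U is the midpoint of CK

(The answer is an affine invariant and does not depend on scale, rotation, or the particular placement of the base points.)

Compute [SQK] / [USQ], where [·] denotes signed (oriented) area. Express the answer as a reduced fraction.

Choose coordinates C = (0, 0), Z = (1, 0), S = (0, 1), Q = (3, 5).
1. L is the midpoint of CS ⇒ L = (0, 1/2)
2. K lies on line LZ with LK:KZ = 5:2 ⇒ K = (5/7, 1/7)
3. U is the midpoint of CK ⇒ U = (5/14, 1/14)
2·[SQK] = -38/7, 2·[USQ] = -59/14
[SQK]:[USQ] = -38/7:-59/14 = 76/59

[SQK]:[USQ] = 76/59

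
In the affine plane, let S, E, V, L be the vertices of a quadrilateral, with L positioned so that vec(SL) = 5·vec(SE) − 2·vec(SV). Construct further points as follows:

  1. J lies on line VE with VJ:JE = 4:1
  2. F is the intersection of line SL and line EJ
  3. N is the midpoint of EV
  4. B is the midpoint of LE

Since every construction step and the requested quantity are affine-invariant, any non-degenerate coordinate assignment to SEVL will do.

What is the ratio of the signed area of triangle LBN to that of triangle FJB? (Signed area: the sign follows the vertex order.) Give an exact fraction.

[LBN]:[FJB] = 15/26

Assign S = (0, 0), E = (1, 0), V = (0, 1), L = (5, -2) — the answer is frame-independent, so this choice is without loss of generality.
1. J lies on line VE with VJ:JE = 4:1 ⇒ J = (4/5, 1/5)
2. F is the intersection of line SL and line EJ ⇒ F = (5/3, -2/3)
3. N is the midpoint of EV ⇒ N = (1/2, 1/2)
4. B is the midpoint of LE ⇒ B = (3, -1)
2·[LBN] = -1/2, 2·[FJB] = -13/15
[LBN]:[FJB] = -1/2:-13/15 = 15/26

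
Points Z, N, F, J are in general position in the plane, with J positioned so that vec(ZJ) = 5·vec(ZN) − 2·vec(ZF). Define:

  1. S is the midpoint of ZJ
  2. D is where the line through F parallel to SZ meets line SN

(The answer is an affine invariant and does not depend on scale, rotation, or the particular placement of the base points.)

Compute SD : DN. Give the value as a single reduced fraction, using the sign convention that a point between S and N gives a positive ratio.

SD:DN = -5/3

Choose coordinates Z = (0, 0), N = (1, 0), F = (0, 1), J = (5, -2).
1. S is the midpoint of ZJ ⇒ S = (5/2, -1)
2. D is where the line through F parallel to SZ meets line SN ⇒ D = (-5/4, 3/2)
D = S + t·(N−S) with t = 5/2, so SD:DN = t:(1−t) = 5/2:-3/2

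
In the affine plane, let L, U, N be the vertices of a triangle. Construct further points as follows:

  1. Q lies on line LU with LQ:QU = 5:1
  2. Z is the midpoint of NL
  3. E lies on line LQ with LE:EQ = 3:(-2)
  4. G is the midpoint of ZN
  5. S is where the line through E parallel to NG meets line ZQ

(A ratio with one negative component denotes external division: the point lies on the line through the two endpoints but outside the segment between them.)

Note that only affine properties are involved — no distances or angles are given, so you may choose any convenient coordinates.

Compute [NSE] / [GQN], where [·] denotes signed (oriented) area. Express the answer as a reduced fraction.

Work in coordinates with L = (0, 0), U = (1, 0), N = (0, 1).
1. Q lies on line LU with LQ:QU = 5:1 ⇒ Q = (5/6, 0)
2. Z is the midpoint of NL ⇒ Z = (0, 1/2)
3. E lies on line LQ with LE:EQ = 3:(-2) ⇒ E = (5/2, 0)
4. G is the midpoint of ZN ⇒ G = (0, 3/4)
5. S is where the line through E parallel to NG meets line ZQ ⇒ S = (5/2, -1)
2·[NSE] = 5/2, 2·[GQN] = 5/24
[NSE]:[GQN] = 5/2:5/24 = 12

[NSE]:[GQN] = 12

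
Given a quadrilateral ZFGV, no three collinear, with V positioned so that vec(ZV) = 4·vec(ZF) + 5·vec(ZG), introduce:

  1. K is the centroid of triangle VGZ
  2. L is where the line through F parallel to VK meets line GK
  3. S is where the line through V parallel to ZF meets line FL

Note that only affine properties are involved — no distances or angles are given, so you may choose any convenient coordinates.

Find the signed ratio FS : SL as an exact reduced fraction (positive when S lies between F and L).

FS:SL = 20

Assign Z = (0, 0), F = (1, 0), G = (0, 1), V = (4, 5) — the answer is frame-independent, so this choice is without loss of generality.
1. K is the centroid of triangle VGZ ⇒ K = (4/3, 2)
2. L is where the line through F parallel to VK meets line GK ⇒ L = (17/3, 21/4)
3. S is where the line through V parallel to ZF meets line FL ⇒ S = (49/9, 5)
S = F + t·(L−F) with t = 20/21, so FS:SL = t:(1−t) = 20/21:1/21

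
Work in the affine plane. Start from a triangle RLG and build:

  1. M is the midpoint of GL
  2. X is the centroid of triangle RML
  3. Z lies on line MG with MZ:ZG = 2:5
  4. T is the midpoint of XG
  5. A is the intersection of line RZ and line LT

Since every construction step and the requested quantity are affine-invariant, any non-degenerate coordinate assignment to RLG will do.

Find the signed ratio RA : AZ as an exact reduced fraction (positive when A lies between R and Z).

RA:AZ = 49/9

Set R = (0, 0), L = (1, 0), G = (0, 1); any affine frame gives the same invariant.
1. M is the midpoint of GL ⇒ M = (1/2, 1/2)
2. X is the centroid of triangle RML ⇒ X = (1/2, 1/6)
3. Z lies on line MG with MZ:ZG = 2:5 ⇒ Z = (5/14, 9/14)
4. T is the midpoint of XG ⇒ T = (1/4, 7/12)
5. A is the intersection of line RZ and line LT ⇒ A = (35/116, 63/116)
A = R + t·(Z−R) with t = 49/58, so RA:AZ = t:(1−t) = 49/58:9/58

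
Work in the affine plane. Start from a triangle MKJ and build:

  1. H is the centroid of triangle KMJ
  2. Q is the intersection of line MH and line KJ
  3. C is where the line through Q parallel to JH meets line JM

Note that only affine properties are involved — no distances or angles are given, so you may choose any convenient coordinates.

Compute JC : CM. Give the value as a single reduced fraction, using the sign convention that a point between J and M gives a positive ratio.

JC:CM = -1/3

Work in coordinates with M = (0, 0), K = (1, 0), J = (0, 1).
1. H is the centroid of triangle KMJ ⇒ H = (1/3, 1/3)
2. Q is the intersection of line MH and line KJ ⇒ Q = (1/2, 1/2)
3. C is where the line through Q parallel to JH meets line JM ⇒ C = (0, 3/2)
C = J + t·(M−J) with t = -1/2, so JC:CM = t:(1−t) = -1/2:3/2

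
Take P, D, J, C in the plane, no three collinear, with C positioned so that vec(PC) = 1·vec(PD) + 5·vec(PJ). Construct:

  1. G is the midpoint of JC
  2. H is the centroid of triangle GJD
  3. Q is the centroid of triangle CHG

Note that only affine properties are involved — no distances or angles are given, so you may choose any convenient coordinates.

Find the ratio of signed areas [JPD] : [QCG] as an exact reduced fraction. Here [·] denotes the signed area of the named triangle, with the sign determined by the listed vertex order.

Choose coordinates P = (0, 0), D = (1, 0), J = (0, 1), C = (1, 5).
1. G is the midpoint of JC ⇒ G = (1/2, 3)
2. H is the centroid of triangle GJD ⇒ H = (1/2, 4/3)
3. Q is the centroid of triangle CHG ⇒ Q = (2/3, 28/9)
2·[JPD] = 1, 2·[QCG] = 5/18
[JPD]:[QCG] = 1:5/18 = 18/5

[JPD]:[QCG] = 18/5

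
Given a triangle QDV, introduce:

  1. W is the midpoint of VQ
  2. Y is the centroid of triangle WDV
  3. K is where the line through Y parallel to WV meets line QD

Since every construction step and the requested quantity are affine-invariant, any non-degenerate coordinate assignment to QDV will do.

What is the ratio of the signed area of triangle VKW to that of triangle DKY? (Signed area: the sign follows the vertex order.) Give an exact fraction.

Work in coordinates with Q = (0, 0), D = (1, 0), V = (0, 1).
1. W is the midpoint of VQ ⇒ W = (0, 1/2)
2. Y is the centroid of triangle WDV ⇒ Y = (1/3, 1/2)
3. K is where the line through Y parallel to WV meets line QD ⇒ K = (1/3, 0)
2·[VKW] = -1/6, 2·[DKY] = -1/3
[VKW]:[DKY] = -1/6:-1/3 = 1/2

[VKW]:[DKY] = 1/2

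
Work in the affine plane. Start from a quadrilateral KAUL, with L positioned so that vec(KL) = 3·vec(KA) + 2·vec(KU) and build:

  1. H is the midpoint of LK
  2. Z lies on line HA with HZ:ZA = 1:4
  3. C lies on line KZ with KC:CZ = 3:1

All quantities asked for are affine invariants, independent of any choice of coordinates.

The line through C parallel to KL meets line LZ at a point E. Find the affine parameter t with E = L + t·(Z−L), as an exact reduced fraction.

Set K = (0, 0), A = (1, 0), U = (0, 1), L = (3, 2); any affine frame gives the same invariant.
1. H is the midpoint of LK ⇒ H = (3/2, 1)
2. Z lies on line HA with HZ:ZA = 1:4 ⇒ Z = (7/5, 4/5)
3. C lies on line KZ with KC:CZ = 3:1 ⇒ C = (21/20, 3/5)
through C parallel to KL: direction (3, 2); meets LZ at E = (9/5, 11/10)
E = L + t·(Z−L) with t = 3/4

t = 3/4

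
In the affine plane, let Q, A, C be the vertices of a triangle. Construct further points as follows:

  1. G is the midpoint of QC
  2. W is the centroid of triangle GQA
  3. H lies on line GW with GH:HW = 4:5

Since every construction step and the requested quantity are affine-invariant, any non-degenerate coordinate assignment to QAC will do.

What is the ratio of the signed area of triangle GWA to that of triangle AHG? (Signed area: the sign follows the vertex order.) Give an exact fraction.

[GWA]:[AHG] = -9/4

Assign Q = (0, 0), A = (1, 0), C = (0, 1) — the answer is frame-independent, so this choice is without loss of generality.
1. G is the midpoint of QC ⇒ G = (0, 1/2)
2. W is the centroid of triangle GQA ⇒ W = (1/3, 1/6)
3. H lies on line GW with GH:HW = 4:5 ⇒ H = (4/27, 19/54)
2·[GWA] = 1/6, 2·[AHG] = -2/27
[GWA]:[AHG] = 1/6:-2/27 = -9/4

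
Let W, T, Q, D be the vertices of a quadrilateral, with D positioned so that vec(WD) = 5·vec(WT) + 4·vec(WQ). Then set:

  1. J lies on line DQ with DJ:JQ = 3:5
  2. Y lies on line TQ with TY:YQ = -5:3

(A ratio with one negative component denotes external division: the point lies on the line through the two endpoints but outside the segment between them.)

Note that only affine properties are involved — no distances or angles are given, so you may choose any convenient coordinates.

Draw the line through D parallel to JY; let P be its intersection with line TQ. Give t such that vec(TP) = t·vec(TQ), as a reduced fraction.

t = 17/5

Set W = (0, 0), T = (1, 0), Q = (0, 1), D = (5, 4); any affine frame gives the same invariant.
1. J lies on line DQ with DJ:JQ = 3:5 ⇒ J = (25/8, 23/8)
2. Y lies on line TQ with TY:YQ = -5:3 ⇒ Y = (-3/2, 5/2)
through D parallel to JY: direction (-37/8, -3/8); meets TQ at P = (-12/5, 17/5)
P = T + t·(Q−T) with t = 17/5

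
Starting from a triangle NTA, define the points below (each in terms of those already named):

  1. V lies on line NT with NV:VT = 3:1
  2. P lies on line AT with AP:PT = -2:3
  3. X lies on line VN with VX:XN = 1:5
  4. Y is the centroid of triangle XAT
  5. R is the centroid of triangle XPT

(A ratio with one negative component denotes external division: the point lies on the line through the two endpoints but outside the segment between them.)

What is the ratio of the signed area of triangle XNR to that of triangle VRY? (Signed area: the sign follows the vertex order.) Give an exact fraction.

Work in coordinates with N = (0, 0), T = (1, 0), A = (0, 1).
1. V lies on line NT with NV:VT = 3:1 ⇒ V = (3/4, 0)
2. P lies on line AT with AP:PT = -2:3 ⇒ P = (-2, 3)
3. X lies on line VN with VX:XN = 1:5 ⇒ X = (5/8, 0)
4. Y is the centroid of triangle XAT ⇒ Y = (13/24, 1/3)
5. R is the centroid of triangle XPT ⇒ R = (-1/8, 1)
2·[XNR] = -5/8, 2·[VRY] = -1/12
[XNR]:[VRY] = -5/8:-1/12 = 15/2

[XNR]:[VRY] = 15/2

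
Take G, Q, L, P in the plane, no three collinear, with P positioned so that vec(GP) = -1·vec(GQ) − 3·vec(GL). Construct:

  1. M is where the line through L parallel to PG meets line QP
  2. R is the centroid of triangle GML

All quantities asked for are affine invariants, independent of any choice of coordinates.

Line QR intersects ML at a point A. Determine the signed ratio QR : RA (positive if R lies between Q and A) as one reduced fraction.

QR:RA = 11

Assign G = (0, 0), Q = (1, 0), L = (0, 1), P = (-1, -3) — the answer is frame-independent, so this choice is without loss of generality.
1. M is where the line through L parallel to PG meets line QP ⇒ M = (-5/3, -4)
2. R is the centroid of triangle GML ⇒ R = (-5/9, -1)
line QR meets ML at A = (-23/33, -12/11)
R = Q + t·(A−Q) with t = 11/12, so QR:RA = 11/12:1/12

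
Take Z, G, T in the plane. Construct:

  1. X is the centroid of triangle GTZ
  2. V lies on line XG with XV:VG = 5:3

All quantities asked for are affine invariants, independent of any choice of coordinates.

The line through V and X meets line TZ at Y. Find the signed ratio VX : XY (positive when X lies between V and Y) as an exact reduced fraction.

VX:XY = 5/4

Work in coordinates with Z = (0, 0), G = (1, 0), T = (0, 1).
1. X is the centroid of triangle GTZ ⇒ X = (1/3, 1/3)
2. V lies on line XG with XV:VG = 5:3 ⇒ V = (3/4, 1/8)
line VX meets TZ at Y = (0, 1/2)
X = V + t·(Y−V) with t = 5/9, so VX:XY = 5/9:4/9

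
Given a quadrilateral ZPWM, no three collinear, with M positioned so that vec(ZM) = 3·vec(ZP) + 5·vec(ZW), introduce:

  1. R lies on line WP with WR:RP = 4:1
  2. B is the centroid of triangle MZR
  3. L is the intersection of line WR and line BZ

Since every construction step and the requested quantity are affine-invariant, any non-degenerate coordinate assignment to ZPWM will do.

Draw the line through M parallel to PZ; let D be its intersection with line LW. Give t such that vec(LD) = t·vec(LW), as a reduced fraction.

Work in coordinates with Z = (0, 0), P = (1, 0), W = (0, 1), M = (3, 5).
1. R lies on line WP with WR:RP = 4:1 ⇒ R = (4/5, 1/5)
2. B is the centroid of triangle MZR ⇒ B = (19/15, 26/15)
3. L is the intersection of line WR and line BZ ⇒ L = (19/45, 26/45)
through M parallel to PZ: direction (-1, 0); meets LW at D = (-4, 5)
D = L + t·(W−L) with t = 199/19

t = 199/19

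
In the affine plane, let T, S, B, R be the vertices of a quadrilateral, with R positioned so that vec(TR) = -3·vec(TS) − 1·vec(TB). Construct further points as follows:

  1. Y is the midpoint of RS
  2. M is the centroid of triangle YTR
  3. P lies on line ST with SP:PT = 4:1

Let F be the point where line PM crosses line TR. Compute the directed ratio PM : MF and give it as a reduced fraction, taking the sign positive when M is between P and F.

PM:MF = 1/5

Set T = (0, 0), S = (1, 0), B = (0, 1), R = (-3, -1); any affine frame gives the same invariant.
1. Y is the midpoint of RS ⇒ Y = (-1, -1/2)
2. M is the centroid of triangle YTR ⇒ M = (-4/3, -1/2)
3. P lies on line ST with SP:PT = 4:1 ⇒ P = (1/5, 0)
line PM meets TR at F = (-9, -3)
M = P + t·(F−P) with t = 1/6, so PM:MF = 1/6:5/6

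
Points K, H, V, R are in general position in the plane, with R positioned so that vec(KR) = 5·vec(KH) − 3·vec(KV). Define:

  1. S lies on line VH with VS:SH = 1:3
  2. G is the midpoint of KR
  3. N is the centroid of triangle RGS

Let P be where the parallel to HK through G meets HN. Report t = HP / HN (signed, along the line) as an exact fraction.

t = 6/5

Choose coordinates K = (0, 0), H = (1, 0), V = (0, 1), R = (5, -3).
1. S lies on line VH with VS:SH = 1:3 ⇒ S = (1/4, 3/4)
2. G is the midpoint of KR ⇒ G = (5/2, -3/2)
3. N is the centroid of triangle RGS ⇒ N = (31/12, -5/4)
through G parallel to HK: direction (-1, 0); meets HN at P = (29/10, -3/2)
P = H + t·(N−H) with t = 6/5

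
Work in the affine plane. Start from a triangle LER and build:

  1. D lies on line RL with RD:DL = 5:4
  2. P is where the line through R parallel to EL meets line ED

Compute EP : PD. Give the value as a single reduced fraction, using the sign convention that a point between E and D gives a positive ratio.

EP:PD = -9/5

Assign L = (0, 0), E = (1, 0), R = (0, 1) — the answer is frame-independent, so this choice is without loss of generality.
1. D lies on line RL with RD:DL = 5:4 ⇒ D = (0, 4/9)
2. P is where the line through R parallel to EL meets line ED ⇒ P = (-5/4, 1)
P = E + t·(D−E) with t = 9/4, so EP:PD = t:(1−t) = 9/4:-5/4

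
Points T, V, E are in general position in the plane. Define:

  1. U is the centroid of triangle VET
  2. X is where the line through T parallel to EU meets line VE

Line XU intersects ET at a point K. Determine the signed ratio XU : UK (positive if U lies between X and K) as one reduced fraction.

XU:UK = -4

Set T = (0, 0), V = (1, 0), E = (0, 1); any affine frame gives the same invariant.
1. U is the centroid of triangle VET ⇒ U = (1/3, 1/3)
2. X is where the line through T parallel to EU meets line VE ⇒ X = (-1, 2)
line XU meets ET at K = (0, 3/4)
U = X + t·(K−X) with t = 4/3, so XU:UK = 4/3:-1/3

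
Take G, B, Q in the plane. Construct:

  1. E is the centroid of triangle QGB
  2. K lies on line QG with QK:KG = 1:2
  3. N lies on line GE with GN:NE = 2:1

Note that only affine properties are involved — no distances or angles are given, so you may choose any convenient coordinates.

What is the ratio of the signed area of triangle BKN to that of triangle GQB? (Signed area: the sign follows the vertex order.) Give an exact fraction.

[BKN]:[GQB] = -8/27

Choose coordinates G = (0, 0), B = (1, 0), Q = (0, 1).
1. E is the centroid of triangle QGB ⇒ E = (1/3, 1/3)
2. K lies on line QG with QK:KG = 1:2 ⇒ K = (0, 2/3)
3. N lies on line GE with GN:NE = 2:1 ⇒ N = (2/9, 2/9)
2·[BKN] = 8/27, 2·[GQB] = -1
[BKN]:[GQB] = 8/27:-1 = -8/27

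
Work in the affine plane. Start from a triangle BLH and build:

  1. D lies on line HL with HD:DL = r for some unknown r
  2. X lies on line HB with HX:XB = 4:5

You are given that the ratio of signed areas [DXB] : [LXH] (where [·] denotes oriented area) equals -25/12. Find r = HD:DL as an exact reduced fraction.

r = -5/2

Work in coordinates with B = (0, 0), L = (1, 0), H = (0, 1).
1. With HD:DL = r, write λ = r/(r+1) so D = H + λ·(L−H); D is affine-linear in λ
2. X lies on line HB with HX:XB = 4:5 ⇒ X = (0, 5/9)
Every point depending on D is an affine combination of D and λ-independent points, so each such coordinate is linear in λ; the λ² term in each signed area is a multiple of (L−H)×(L−H) = 0, so 2·[DXB] and 2·[LXH] are each linear in λ. Evaluating at λ=0 and λ=1:
  2·[DXB] = 5/9·λ,   2·[LXH] = -4/9
So [DXB]:[LXH] = (5/9·λ) / (-4/9). Setting this equal to -25/12:
  5/9·λ = -25/12·(-4/9)  ⇒  λ = 5/3
Then r = λ/(1−λ) = (5/3)/(-2/3) = -5/2. Check: with r = -5/2, D = (5/3, -2/3) and [DXB]:[LXH] = -25/12 as required.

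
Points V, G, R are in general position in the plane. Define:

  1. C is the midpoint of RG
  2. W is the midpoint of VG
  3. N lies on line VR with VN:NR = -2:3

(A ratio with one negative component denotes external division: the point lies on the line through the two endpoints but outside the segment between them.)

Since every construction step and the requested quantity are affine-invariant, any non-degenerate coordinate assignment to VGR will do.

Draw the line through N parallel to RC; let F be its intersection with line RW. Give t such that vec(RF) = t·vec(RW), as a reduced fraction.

t = 6

Work in coordinates with V = (0, 0), G = (1, 0), R = (0, 1).
1. C is the midpoint of RG ⇒ C = (1/2, 1/2)
2. W is the midpoint of VG ⇒ W = (1/2, 0)
3. N lies on line VR with VN:NR = -2:3 ⇒ N = (0, -2)
through N parallel to RC: direction (1/2, -1/2); meets RW at F = (3, -5)
F = R + t·(W−R) with t = 6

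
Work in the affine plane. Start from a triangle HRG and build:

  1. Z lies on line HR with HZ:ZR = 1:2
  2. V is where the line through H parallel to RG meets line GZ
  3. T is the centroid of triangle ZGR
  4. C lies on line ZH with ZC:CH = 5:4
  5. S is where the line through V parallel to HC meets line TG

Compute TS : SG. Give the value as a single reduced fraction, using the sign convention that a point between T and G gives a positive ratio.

Set H = (0, 0), R = (1, 0), G = (0, 1); any affine frame gives the same invariant.
1. Z lies on line HR with HZ:ZR = 1:2 ⇒ Z = (1/3, 0)
2. V is where the line through H parallel to RG meets line GZ ⇒ V = (1/2, -1/2)
3. T is the centroid of triangle ZGR ⇒ T = (4/9, 1/3)
4. C lies on line ZH with ZC:CH = 5:4 ⇒ C = (4/27, 0)
5. S is where the line through V parallel to HC meets line TG ⇒ S = (1, -1/2)
S = T + t·(G−T) with t = -5/4, so TS:SG = t:(1−t) = -5/4:9/4

TS:SG = -5/9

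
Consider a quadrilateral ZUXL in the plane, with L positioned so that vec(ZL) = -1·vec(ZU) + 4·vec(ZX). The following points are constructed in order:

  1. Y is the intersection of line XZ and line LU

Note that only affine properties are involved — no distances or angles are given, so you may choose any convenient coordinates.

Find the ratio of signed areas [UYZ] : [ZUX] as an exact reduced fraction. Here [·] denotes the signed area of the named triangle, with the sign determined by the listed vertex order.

[UYZ]:[ZUX] = 2

Set Z = (0, 0), U = (1, 0), X = (0, 1), L = (-1, 4); any affine frame gives the same invariant.
1. Y is the intersection of line XZ and line LU ⇒ Y = (0, 2)
2·[UYZ] = 2, 2·[ZUX] = 1
[UYZ]:[ZUX] = 2:1 = 2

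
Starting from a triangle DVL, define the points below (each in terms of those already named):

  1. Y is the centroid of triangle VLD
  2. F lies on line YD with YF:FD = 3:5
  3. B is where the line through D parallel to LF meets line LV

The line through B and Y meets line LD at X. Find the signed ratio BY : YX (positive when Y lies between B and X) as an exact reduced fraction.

BY:YX = -29/14

Work in coordinates with D = (0, 0), V = (1, 0), L = (0, 1).
1. Y is the centroid of triangle VLD ⇒ Y = (1/3, 1/3)
2. F lies on line YD with YF:FD = 3:5 ⇒ F = (5/24, 5/24)
3. B is where the line through D parallel to LF meets line LV ⇒ B = (-5/14, 19/14)
line BY meets LD at X = (0, 24/29)
Y = B + t·(X−B) with t = 29/15, so BY:YX = 29/15:-14/15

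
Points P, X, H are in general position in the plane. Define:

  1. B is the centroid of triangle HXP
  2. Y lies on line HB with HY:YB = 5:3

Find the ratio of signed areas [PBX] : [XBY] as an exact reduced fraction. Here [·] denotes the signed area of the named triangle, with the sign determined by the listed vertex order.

[PBX]:[XBY] = 8/3

Work in coordinates with P = (0, 0), X = (1, 0), H = (0, 1).
1. B is the centroid of triangle HXP ⇒ B = (1/3, 1/3)
2. Y lies on line HB with HY:YB = 5:3 ⇒ Y = (5/24, 7/12)
2·[PBX] = -1/3, 2·[XBY] = -1/8
[PBX]:[XBY] = -1/3:-1/8 = 8/3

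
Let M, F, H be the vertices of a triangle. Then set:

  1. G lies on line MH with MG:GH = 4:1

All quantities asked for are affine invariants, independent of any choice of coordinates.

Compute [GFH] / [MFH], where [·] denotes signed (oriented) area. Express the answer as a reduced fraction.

Set M = (0, 0), F = (1, 0), H = (0, 1); any affine frame gives the same invariant.
1. G lies on line MH with MG:GH = 4:1 ⇒ G = (0, 4/5)
2·[GFH] = 1/5, 2·[MFH] = 1
[GFH]:[MFH] = 1/5:1 = 1/5

[GFH]:[MFH] = 1/5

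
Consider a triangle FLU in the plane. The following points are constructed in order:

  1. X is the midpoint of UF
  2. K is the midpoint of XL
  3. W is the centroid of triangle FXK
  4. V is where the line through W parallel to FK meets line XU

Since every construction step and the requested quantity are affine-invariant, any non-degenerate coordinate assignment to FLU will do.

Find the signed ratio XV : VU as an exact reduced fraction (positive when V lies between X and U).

Set F = (0, 0), L = (1, 0), U = (0, 1); any affine frame gives the same invariant.
1. X is the midpoint of UF ⇒ X = (0, 1/2)
2. K is the midpoint of XL ⇒ K = (1/2, 1/4)
3. W is the centroid of triangle FXK ⇒ W = (1/6, 1/4)
4. V is where the line through W parallel to FK meets line XU ⇒ V = (0, 1/6)
V = X + t·(U−X) with t = -2/3, so XV:VU = t:(1−t) = -2/3:5/3

XV:VU = -2/5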